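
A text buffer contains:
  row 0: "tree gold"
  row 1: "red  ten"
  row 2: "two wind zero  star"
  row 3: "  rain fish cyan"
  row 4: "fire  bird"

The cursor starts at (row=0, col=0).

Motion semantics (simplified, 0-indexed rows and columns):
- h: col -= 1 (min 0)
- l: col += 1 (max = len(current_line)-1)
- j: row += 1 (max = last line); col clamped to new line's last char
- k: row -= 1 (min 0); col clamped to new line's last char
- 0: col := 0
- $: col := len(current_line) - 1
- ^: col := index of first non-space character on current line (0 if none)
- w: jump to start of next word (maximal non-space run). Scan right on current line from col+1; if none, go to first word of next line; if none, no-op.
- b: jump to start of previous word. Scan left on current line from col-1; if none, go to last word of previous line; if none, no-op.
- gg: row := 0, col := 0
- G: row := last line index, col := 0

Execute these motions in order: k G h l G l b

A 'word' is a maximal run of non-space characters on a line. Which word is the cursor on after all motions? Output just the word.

After 1 (k): row=0 col=0 char='t'
After 2 (G): row=4 col=0 char='f'
After 3 (h): row=4 col=0 char='f'
After 4 (l): row=4 col=1 char='i'
After 5 (G): row=4 col=0 char='f'
After 6 (l): row=4 col=1 char='i'
After 7 (b): row=4 col=0 char='f'

Answer: fire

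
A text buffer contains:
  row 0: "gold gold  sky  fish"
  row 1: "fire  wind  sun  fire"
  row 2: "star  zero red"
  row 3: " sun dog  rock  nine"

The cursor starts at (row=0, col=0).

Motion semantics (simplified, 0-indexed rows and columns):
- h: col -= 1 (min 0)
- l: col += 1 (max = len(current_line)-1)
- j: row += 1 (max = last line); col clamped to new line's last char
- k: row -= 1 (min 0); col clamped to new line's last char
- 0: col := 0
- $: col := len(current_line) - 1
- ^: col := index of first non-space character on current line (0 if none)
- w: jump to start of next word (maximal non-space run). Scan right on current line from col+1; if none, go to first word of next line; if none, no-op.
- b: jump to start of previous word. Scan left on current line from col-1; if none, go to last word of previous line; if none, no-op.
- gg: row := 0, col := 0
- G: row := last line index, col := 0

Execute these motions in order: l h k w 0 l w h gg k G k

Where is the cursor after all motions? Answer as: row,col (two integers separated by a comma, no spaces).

Answer: 2,0

Derivation:
After 1 (l): row=0 col=1 char='o'
After 2 (h): row=0 col=0 char='g'
After 3 (k): row=0 col=0 char='g'
After 4 (w): row=0 col=5 char='g'
After 5 (0): row=0 col=0 char='g'
After 6 (l): row=0 col=1 char='o'
After 7 (w): row=0 col=5 char='g'
After 8 (h): row=0 col=4 char='_'
After 9 (gg): row=0 col=0 char='g'
After 10 (k): row=0 col=0 char='g'
After 11 (G): row=3 col=0 char='_'
After 12 (k): row=2 col=0 char='s'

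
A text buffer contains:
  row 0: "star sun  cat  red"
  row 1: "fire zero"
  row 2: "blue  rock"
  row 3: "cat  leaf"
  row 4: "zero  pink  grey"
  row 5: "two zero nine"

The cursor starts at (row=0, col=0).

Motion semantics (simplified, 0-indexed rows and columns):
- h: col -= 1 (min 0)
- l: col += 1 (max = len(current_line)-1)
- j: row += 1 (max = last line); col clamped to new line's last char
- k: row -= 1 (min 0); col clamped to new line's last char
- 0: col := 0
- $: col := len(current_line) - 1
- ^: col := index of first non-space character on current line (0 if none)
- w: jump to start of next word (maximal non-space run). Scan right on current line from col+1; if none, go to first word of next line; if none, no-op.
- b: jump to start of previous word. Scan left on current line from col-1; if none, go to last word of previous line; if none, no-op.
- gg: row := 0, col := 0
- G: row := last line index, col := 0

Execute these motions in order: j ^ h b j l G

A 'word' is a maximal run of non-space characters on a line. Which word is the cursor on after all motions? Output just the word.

Answer: two

Derivation:
After 1 (j): row=1 col=0 char='f'
After 2 (^): row=1 col=0 char='f'
After 3 (h): row=1 col=0 char='f'
After 4 (b): row=0 col=15 char='r'
After 5 (j): row=1 col=8 char='o'
After 6 (l): row=1 col=8 char='o'
After 7 (G): row=5 col=0 char='t'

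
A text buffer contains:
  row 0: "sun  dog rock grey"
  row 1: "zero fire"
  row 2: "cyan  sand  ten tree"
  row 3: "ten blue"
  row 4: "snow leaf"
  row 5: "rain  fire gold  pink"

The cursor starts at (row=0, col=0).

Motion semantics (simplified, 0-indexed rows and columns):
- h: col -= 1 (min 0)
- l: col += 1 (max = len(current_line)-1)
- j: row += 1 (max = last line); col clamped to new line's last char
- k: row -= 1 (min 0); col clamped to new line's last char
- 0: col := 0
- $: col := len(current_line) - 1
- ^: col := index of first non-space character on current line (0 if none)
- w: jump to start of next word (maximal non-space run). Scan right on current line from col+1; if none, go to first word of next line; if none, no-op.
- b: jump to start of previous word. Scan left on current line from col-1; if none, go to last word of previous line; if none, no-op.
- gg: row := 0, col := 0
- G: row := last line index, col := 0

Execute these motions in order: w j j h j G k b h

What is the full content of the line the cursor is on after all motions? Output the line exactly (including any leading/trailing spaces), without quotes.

Answer: ten blue

Derivation:
After 1 (w): row=0 col=5 char='d'
After 2 (j): row=1 col=5 char='f'
After 3 (j): row=2 col=5 char='_'
After 4 (h): row=2 col=4 char='_'
After 5 (j): row=3 col=4 char='b'
After 6 (G): row=5 col=0 char='r'
After 7 (k): row=4 col=0 char='s'
After 8 (b): row=3 col=4 char='b'
After 9 (h): row=3 col=3 char='_'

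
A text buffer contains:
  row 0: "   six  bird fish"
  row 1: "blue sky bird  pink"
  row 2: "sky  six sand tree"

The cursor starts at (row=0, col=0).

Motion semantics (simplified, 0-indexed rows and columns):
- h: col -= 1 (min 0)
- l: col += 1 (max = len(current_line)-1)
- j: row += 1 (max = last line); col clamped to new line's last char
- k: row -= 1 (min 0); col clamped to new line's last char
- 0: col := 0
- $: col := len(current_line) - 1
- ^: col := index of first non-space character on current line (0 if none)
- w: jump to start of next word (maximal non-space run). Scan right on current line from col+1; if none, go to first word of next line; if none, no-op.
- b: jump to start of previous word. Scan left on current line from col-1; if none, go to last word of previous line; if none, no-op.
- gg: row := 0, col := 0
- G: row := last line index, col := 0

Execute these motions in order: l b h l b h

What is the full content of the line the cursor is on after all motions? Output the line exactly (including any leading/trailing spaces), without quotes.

Answer:    six  bird fish

Derivation:
After 1 (l): row=0 col=1 char='_'
After 2 (b): row=0 col=1 char='_'
After 3 (h): row=0 col=0 char='_'
After 4 (l): row=0 col=1 char='_'
After 5 (b): row=0 col=1 char='_'
After 6 (h): row=0 col=0 char='_'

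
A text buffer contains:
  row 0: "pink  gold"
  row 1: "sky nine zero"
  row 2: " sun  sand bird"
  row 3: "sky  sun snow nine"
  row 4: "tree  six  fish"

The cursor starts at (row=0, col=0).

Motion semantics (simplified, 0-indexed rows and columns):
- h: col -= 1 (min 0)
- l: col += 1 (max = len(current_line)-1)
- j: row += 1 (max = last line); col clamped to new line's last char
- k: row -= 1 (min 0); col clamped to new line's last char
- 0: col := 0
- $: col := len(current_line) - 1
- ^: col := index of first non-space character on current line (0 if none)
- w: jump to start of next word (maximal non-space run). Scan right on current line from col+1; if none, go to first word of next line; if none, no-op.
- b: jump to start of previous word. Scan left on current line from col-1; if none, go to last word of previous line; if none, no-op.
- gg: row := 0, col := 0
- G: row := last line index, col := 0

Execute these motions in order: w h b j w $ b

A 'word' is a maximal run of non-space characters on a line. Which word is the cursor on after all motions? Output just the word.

After 1 (w): row=0 col=6 char='g'
After 2 (h): row=0 col=5 char='_'
After 3 (b): row=0 col=0 char='p'
After 4 (j): row=1 col=0 char='s'
After 5 (w): row=1 col=4 char='n'
After 6 ($): row=1 col=12 char='o'
After 7 (b): row=1 col=9 char='z'

Answer: zero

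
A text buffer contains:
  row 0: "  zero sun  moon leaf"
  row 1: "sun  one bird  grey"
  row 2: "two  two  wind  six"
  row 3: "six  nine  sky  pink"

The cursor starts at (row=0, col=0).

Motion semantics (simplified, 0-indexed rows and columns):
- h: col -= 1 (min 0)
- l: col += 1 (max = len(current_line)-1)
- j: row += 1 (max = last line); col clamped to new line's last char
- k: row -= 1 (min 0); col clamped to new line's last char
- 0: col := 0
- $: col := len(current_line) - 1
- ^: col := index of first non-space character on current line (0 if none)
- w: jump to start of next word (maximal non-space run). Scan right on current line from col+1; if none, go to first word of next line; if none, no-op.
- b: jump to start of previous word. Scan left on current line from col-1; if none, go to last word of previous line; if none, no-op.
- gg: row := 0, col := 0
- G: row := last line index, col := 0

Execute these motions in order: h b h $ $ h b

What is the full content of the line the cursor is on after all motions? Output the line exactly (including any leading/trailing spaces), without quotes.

Answer:   zero sun  moon leaf

Derivation:
After 1 (h): row=0 col=0 char='_'
After 2 (b): row=0 col=0 char='_'
After 3 (h): row=0 col=0 char='_'
After 4 ($): row=0 col=20 char='f'
After 5 ($): row=0 col=20 char='f'
After 6 (h): row=0 col=19 char='a'
After 7 (b): row=0 col=17 char='l'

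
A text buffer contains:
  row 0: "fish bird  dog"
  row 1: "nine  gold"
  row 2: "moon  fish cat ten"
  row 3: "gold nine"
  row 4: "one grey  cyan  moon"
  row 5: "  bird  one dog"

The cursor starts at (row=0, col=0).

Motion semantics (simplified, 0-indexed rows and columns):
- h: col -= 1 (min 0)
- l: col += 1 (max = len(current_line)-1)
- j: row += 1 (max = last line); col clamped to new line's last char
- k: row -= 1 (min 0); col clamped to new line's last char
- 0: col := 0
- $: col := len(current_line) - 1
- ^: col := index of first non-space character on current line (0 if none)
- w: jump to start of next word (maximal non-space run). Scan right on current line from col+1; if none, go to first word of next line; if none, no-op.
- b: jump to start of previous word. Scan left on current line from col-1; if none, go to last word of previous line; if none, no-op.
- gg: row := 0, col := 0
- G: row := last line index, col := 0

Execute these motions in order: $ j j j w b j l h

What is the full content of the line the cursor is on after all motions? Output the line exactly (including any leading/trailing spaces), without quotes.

Answer: one grey  cyan  moon

Derivation:
After 1 ($): row=0 col=13 char='g'
After 2 (j): row=1 col=9 char='d'
After 3 (j): row=2 col=9 char='h'
After 4 (j): row=3 col=8 char='e'
After 5 (w): row=4 col=0 char='o'
After 6 (b): row=3 col=5 char='n'
After 7 (j): row=4 col=5 char='r'
After 8 (l): row=4 col=6 char='e'
After 9 (h): row=4 col=5 char='r'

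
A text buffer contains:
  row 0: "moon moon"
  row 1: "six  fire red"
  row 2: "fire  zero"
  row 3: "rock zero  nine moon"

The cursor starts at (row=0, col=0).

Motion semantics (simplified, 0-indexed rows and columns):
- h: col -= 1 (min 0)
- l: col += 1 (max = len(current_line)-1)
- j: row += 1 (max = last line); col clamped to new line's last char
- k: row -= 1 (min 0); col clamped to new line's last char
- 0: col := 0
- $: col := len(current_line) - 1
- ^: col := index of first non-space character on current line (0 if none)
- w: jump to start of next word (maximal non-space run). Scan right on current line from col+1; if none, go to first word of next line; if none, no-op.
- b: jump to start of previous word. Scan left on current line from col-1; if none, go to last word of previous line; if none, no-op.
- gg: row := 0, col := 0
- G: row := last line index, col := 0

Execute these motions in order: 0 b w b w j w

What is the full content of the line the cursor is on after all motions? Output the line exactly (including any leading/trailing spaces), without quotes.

After 1 (0): row=0 col=0 char='m'
After 2 (b): row=0 col=0 char='m'
After 3 (w): row=0 col=5 char='m'
After 4 (b): row=0 col=0 char='m'
After 5 (w): row=0 col=5 char='m'
After 6 (j): row=1 col=5 char='f'
After 7 (w): row=1 col=10 char='r'

Answer: six  fire red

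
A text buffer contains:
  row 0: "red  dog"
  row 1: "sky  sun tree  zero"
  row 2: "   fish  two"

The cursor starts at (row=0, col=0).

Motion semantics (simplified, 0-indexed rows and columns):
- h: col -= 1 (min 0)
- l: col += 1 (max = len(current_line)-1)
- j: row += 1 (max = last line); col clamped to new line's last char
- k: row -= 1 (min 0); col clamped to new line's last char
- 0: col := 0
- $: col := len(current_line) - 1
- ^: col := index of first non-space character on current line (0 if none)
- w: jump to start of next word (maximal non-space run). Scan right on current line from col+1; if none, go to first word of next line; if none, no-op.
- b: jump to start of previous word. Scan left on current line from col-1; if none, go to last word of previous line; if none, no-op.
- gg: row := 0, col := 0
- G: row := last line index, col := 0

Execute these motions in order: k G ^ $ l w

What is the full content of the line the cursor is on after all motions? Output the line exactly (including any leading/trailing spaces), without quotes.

Answer:    fish  two

Derivation:
After 1 (k): row=0 col=0 char='r'
After 2 (G): row=2 col=0 char='_'
After 3 (^): row=2 col=3 char='f'
After 4 ($): row=2 col=11 char='o'
After 5 (l): row=2 col=11 char='o'
After 6 (w): row=2 col=11 char='o'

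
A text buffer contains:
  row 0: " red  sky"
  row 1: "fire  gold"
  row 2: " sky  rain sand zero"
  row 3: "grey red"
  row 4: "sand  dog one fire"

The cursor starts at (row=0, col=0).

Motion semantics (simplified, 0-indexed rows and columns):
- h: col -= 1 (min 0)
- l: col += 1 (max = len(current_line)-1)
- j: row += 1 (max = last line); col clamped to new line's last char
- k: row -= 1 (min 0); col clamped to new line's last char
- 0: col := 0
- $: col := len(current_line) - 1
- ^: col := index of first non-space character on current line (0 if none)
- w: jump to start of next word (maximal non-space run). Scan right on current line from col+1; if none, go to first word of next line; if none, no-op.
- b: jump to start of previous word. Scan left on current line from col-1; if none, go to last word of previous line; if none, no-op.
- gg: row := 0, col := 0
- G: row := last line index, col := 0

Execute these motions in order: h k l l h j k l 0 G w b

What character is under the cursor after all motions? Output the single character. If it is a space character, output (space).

After 1 (h): row=0 col=0 char='_'
After 2 (k): row=0 col=0 char='_'
After 3 (l): row=0 col=1 char='r'
After 4 (l): row=0 col=2 char='e'
After 5 (h): row=0 col=1 char='r'
After 6 (j): row=1 col=1 char='i'
After 7 (k): row=0 col=1 char='r'
After 8 (l): row=0 col=2 char='e'
After 9 (0): row=0 col=0 char='_'
After 10 (G): row=4 col=0 char='s'
After 11 (w): row=4 col=6 char='d'
After 12 (b): row=4 col=0 char='s'

Answer: s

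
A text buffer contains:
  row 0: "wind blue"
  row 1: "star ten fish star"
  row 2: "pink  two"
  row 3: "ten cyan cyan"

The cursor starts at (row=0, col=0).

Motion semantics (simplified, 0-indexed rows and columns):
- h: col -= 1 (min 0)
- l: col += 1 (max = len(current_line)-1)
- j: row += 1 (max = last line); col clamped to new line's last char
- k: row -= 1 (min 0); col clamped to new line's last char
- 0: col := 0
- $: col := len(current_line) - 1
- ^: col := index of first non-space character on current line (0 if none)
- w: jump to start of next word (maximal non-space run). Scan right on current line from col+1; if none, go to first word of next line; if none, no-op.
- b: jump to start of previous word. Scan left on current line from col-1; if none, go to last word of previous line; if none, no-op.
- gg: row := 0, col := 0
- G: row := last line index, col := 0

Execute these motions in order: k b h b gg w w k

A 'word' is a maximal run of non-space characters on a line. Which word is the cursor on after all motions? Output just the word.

Answer: wind

Derivation:
After 1 (k): row=0 col=0 char='w'
After 2 (b): row=0 col=0 char='w'
After 3 (h): row=0 col=0 char='w'
After 4 (b): row=0 col=0 char='w'
After 5 (gg): row=0 col=0 char='w'
After 6 (w): row=0 col=5 char='b'
After 7 (w): row=1 col=0 char='s'
After 8 (k): row=0 col=0 char='w'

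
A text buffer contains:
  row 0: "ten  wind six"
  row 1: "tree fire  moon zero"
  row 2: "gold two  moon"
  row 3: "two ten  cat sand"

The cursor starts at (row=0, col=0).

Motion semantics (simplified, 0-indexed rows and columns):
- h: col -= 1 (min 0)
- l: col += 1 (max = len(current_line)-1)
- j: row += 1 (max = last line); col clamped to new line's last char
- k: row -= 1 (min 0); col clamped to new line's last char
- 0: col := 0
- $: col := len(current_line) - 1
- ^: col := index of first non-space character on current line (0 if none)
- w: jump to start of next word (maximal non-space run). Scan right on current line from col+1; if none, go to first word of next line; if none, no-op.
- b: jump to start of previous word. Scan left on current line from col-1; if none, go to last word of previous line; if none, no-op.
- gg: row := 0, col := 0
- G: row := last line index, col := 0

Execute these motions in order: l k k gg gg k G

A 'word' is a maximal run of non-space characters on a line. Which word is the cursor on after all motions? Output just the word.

Answer: two

Derivation:
After 1 (l): row=0 col=1 char='e'
After 2 (k): row=0 col=1 char='e'
After 3 (k): row=0 col=1 char='e'
After 4 (gg): row=0 col=0 char='t'
After 5 (gg): row=0 col=0 char='t'
After 6 (k): row=0 col=0 char='t'
After 7 (G): row=3 col=0 char='t'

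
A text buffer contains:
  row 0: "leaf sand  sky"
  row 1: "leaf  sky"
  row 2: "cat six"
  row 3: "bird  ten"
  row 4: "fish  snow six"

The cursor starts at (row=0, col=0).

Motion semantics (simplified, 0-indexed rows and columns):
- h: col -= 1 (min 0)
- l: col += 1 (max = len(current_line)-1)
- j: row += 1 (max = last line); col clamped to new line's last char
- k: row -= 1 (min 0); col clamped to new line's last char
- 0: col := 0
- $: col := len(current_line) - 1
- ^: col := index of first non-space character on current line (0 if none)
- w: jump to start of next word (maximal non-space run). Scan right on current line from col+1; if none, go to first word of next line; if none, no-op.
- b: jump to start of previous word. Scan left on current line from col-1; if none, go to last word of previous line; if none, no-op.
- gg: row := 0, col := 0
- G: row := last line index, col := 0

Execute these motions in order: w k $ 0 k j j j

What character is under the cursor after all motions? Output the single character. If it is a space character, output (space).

After 1 (w): row=0 col=5 char='s'
After 2 (k): row=0 col=5 char='s'
After 3 ($): row=0 col=13 char='y'
After 4 (0): row=0 col=0 char='l'
After 5 (k): row=0 col=0 char='l'
After 6 (j): row=1 col=0 char='l'
After 7 (j): row=2 col=0 char='c'
After 8 (j): row=3 col=0 char='b'

Answer: b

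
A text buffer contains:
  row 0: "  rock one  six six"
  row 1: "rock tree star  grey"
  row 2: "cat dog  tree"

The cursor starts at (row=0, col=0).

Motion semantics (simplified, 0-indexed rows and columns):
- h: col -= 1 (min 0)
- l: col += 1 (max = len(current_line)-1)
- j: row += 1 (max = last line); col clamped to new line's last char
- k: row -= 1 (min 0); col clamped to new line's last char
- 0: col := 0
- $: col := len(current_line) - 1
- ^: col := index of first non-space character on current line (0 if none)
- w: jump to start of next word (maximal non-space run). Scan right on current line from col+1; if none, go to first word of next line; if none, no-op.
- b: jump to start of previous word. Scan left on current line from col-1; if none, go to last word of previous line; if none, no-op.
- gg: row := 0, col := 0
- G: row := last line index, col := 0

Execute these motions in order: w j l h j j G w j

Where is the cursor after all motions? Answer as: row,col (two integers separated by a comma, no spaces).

Answer: 2,4

Derivation:
After 1 (w): row=0 col=2 char='r'
After 2 (j): row=1 col=2 char='c'
After 3 (l): row=1 col=3 char='k'
After 4 (h): row=1 col=2 char='c'
After 5 (j): row=2 col=2 char='t'
After 6 (j): row=2 col=2 char='t'
After 7 (G): row=2 col=0 char='c'
After 8 (w): row=2 col=4 char='d'
After 9 (j): row=2 col=4 char='d'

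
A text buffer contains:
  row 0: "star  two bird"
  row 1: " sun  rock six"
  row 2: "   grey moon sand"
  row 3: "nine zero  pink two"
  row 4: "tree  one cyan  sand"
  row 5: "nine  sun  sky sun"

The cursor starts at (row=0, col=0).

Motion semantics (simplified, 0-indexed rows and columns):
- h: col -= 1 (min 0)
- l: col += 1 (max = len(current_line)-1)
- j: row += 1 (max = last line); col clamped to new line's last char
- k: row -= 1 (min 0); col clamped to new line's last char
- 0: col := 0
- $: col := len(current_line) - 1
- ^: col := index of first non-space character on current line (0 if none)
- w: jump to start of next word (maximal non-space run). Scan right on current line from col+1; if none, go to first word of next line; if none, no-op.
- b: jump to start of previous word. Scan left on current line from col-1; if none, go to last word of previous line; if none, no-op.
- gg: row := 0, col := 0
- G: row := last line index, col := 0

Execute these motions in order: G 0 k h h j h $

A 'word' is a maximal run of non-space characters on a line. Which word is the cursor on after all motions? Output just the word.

After 1 (G): row=5 col=0 char='n'
After 2 (0): row=5 col=0 char='n'
After 3 (k): row=4 col=0 char='t'
After 4 (h): row=4 col=0 char='t'
After 5 (h): row=4 col=0 char='t'
After 6 (j): row=5 col=0 char='n'
After 7 (h): row=5 col=0 char='n'
After 8 ($): row=5 col=17 char='n'

Answer: sun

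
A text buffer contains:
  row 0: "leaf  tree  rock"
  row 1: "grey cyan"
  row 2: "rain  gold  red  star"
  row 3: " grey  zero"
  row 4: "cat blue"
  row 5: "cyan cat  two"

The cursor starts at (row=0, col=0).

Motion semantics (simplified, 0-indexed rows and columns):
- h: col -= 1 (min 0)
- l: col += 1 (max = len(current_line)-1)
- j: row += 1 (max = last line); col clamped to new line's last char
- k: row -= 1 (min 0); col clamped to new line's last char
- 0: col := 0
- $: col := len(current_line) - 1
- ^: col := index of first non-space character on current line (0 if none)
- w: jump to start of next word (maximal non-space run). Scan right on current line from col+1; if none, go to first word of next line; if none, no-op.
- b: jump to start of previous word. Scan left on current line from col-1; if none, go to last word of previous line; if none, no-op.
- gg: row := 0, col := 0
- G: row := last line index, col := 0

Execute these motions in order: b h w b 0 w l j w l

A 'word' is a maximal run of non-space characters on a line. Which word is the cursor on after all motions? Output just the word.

After 1 (b): row=0 col=0 char='l'
After 2 (h): row=0 col=0 char='l'
After 3 (w): row=0 col=6 char='t'
After 4 (b): row=0 col=0 char='l'
After 5 (0): row=0 col=0 char='l'
After 6 (w): row=0 col=6 char='t'
After 7 (l): row=0 col=7 char='r'
After 8 (j): row=1 col=7 char='a'
After 9 (w): row=2 col=0 char='r'
After 10 (l): row=2 col=1 char='a'

Answer: rain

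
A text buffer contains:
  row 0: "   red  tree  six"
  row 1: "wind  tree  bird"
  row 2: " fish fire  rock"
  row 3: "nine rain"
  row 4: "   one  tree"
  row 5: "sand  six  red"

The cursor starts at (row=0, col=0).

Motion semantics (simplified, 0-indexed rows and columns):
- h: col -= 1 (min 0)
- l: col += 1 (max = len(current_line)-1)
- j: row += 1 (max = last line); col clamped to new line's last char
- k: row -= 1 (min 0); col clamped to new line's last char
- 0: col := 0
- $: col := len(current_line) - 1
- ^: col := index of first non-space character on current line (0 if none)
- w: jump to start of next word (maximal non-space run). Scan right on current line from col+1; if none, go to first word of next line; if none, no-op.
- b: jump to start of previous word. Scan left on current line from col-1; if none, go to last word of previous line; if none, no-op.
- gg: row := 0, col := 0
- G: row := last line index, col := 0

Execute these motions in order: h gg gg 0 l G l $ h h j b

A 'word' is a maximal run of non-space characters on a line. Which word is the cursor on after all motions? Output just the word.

After 1 (h): row=0 col=0 char='_'
After 2 (gg): row=0 col=0 char='_'
After 3 (gg): row=0 col=0 char='_'
After 4 (0): row=0 col=0 char='_'
After 5 (l): row=0 col=1 char='_'
After 6 (G): row=5 col=0 char='s'
After 7 (l): row=5 col=1 char='a'
After 8 ($): row=5 col=13 char='d'
After 9 (h): row=5 col=12 char='e'
After 10 (h): row=5 col=11 char='r'
After 11 (j): row=5 col=11 char='r'
After 12 (b): row=5 col=6 char='s'

Answer: six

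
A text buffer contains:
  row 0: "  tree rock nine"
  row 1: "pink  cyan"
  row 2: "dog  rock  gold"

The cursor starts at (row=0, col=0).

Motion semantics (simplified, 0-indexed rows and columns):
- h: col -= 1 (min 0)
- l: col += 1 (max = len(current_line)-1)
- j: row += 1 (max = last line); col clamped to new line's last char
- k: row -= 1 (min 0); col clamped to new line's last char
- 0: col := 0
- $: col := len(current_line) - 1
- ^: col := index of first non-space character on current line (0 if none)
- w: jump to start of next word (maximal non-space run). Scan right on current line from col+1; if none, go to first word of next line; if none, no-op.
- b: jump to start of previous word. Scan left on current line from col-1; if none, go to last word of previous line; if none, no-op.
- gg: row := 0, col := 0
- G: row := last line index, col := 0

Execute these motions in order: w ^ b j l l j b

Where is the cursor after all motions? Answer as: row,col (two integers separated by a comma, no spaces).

After 1 (w): row=0 col=2 char='t'
After 2 (^): row=0 col=2 char='t'
After 3 (b): row=0 col=2 char='t'
After 4 (j): row=1 col=2 char='n'
After 5 (l): row=1 col=3 char='k'
After 6 (l): row=1 col=4 char='_'
After 7 (j): row=2 col=4 char='_'
After 8 (b): row=2 col=0 char='d'

Answer: 2,0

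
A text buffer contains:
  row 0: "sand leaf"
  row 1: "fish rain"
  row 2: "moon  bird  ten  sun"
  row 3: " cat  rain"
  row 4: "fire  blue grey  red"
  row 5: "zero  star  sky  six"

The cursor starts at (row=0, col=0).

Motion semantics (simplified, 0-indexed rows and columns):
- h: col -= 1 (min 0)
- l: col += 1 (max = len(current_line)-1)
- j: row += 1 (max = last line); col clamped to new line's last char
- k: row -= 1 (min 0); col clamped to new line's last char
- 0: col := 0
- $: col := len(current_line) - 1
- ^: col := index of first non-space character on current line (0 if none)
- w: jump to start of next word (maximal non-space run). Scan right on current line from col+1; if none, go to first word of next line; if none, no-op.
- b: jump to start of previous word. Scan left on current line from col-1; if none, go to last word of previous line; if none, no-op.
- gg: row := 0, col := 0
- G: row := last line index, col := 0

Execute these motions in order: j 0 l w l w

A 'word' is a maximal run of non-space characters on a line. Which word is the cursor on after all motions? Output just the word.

After 1 (j): row=1 col=0 char='f'
After 2 (0): row=1 col=0 char='f'
After 3 (l): row=1 col=1 char='i'
After 4 (w): row=1 col=5 char='r'
After 5 (l): row=1 col=6 char='a'
After 6 (w): row=2 col=0 char='m'

Answer: moon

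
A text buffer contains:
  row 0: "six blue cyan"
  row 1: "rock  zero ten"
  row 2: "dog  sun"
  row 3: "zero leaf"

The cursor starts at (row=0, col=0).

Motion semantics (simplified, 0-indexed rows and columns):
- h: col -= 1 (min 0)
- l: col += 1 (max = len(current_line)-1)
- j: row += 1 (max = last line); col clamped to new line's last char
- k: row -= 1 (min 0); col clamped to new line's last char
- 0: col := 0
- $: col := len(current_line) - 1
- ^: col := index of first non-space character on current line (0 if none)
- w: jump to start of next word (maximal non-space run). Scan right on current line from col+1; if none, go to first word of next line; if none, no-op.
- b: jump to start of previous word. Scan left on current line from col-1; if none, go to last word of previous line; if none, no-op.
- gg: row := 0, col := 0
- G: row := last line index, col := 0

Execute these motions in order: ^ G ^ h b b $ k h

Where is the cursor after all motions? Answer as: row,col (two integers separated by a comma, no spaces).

Answer: 1,6

Derivation:
After 1 (^): row=0 col=0 char='s'
After 2 (G): row=3 col=0 char='z'
After 3 (^): row=3 col=0 char='z'
After 4 (h): row=3 col=0 char='z'
After 5 (b): row=2 col=5 char='s'
After 6 (b): row=2 col=0 char='d'
After 7 ($): row=2 col=7 char='n'
After 8 (k): row=1 col=7 char='e'
After 9 (h): row=1 col=6 char='z'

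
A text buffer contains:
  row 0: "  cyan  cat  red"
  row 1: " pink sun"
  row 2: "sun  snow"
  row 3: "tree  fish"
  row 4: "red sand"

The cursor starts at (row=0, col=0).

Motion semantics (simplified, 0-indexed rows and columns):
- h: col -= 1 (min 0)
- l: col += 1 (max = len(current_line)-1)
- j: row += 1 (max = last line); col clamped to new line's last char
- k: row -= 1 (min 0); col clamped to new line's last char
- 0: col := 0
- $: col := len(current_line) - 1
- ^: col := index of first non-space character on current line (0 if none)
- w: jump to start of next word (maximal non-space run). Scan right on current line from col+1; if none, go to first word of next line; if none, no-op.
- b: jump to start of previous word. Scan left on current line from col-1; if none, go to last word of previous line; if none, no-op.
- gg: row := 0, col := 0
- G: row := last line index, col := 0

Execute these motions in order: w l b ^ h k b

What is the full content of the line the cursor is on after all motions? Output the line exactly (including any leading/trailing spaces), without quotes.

After 1 (w): row=0 col=2 char='c'
After 2 (l): row=0 col=3 char='y'
After 3 (b): row=0 col=2 char='c'
After 4 (^): row=0 col=2 char='c'
After 5 (h): row=0 col=1 char='_'
After 6 (k): row=0 col=1 char='_'
After 7 (b): row=0 col=1 char='_'

Answer:   cyan  cat  red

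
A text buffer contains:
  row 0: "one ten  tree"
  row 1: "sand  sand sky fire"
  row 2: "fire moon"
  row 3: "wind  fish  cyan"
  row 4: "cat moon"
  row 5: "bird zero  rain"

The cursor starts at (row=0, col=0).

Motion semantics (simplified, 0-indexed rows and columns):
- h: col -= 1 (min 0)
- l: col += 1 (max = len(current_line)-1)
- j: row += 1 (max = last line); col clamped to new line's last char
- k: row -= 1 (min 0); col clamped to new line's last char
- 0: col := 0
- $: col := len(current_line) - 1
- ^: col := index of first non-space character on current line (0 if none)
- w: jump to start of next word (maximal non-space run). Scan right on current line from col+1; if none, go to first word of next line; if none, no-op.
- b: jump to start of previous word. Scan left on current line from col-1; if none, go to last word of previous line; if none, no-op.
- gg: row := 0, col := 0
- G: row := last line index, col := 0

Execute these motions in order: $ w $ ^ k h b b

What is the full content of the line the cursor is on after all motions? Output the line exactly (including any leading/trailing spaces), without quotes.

Answer: one ten  tree

Derivation:
After 1 ($): row=0 col=12 char='e'
After 2 (w): row=1 col=0 char='s'
After 3 ($): row=1 col=18 char='e'
After 4 (^): row=1 col=0 char='s'
After 5 (k): row=0 col=0 char='o'
After 6 (h): row=0 col=0 char='o'
After 7 (b): row=0 col=0 char='o'
After 8 (b): row=0 col=0 char='o'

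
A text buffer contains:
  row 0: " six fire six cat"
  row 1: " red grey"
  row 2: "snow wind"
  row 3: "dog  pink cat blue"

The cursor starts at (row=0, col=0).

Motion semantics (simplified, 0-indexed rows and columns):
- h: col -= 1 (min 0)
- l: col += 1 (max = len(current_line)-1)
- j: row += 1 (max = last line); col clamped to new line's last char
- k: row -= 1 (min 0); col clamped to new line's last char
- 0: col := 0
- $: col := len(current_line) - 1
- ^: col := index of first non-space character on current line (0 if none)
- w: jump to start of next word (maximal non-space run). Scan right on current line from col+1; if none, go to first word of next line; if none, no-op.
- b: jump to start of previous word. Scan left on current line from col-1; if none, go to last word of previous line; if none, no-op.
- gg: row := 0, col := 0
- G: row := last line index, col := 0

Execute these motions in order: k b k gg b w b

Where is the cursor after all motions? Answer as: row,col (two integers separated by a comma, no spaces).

After 1 (k): row=0 col=0 char='_'
After 2 (b): row=0 col=0 char='_'
After 3 (k): row=0 col=0 char='_'
After 4 (gg): row=0 col=0 char='_'
After 5 (b): row=0 col=0 char='_'
After 6 (w): row=0 col=1 char='s'
After 7 (b): row=0 col=1 char='s'

Answer: 0,1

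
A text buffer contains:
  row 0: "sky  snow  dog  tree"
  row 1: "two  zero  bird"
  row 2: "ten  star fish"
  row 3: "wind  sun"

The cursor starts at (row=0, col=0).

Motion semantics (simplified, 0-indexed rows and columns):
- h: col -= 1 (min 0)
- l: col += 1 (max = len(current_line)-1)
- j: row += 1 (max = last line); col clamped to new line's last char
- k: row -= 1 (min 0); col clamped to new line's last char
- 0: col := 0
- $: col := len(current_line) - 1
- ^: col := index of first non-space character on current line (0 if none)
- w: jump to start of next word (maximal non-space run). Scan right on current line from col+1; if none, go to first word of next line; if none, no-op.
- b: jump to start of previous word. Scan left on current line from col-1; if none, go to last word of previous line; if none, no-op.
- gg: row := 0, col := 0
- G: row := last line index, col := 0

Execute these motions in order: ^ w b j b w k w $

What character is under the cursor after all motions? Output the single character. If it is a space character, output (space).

After 1 (^): row=0 col=0 char='s'
After 2 (w): row=0 col=5 char='s'
After 3 (b): row=0 col=0 char='s'
After 4 (j): row=1 col=0 char='t'
After 5 (b): row=0 col=16 char='t'
After 6 (w): row=1 col=0 char='t'
After 7 (k): row=0 col=0 char='s'
After 8 (w): row=0 col=5 char='s'
After 9 ($): row=0 col=19 char='e'

Answer: e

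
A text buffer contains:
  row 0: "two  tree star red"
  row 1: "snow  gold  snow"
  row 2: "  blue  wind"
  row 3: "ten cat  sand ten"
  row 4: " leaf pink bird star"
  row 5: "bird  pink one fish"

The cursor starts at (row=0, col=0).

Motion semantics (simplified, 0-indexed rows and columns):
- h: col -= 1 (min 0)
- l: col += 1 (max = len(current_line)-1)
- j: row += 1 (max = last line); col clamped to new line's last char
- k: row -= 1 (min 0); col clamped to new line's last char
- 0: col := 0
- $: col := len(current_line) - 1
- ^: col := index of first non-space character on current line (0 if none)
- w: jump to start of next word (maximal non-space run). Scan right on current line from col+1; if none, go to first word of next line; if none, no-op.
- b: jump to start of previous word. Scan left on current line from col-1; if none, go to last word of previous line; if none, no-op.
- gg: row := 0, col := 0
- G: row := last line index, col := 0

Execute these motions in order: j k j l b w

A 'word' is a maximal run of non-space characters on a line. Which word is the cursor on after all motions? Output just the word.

After 1 (j): row=1 col=0 char='s'
After 2 (k): row=0 col=0 char='t'
After 3 (j): row=1 col=0 char='s'
After 4 (l): row=1 col=1 char='n'
After 5 (b): row=1 col=0 char='s'
After 6 (w): row=1 col=6 char='g'

Answer: gold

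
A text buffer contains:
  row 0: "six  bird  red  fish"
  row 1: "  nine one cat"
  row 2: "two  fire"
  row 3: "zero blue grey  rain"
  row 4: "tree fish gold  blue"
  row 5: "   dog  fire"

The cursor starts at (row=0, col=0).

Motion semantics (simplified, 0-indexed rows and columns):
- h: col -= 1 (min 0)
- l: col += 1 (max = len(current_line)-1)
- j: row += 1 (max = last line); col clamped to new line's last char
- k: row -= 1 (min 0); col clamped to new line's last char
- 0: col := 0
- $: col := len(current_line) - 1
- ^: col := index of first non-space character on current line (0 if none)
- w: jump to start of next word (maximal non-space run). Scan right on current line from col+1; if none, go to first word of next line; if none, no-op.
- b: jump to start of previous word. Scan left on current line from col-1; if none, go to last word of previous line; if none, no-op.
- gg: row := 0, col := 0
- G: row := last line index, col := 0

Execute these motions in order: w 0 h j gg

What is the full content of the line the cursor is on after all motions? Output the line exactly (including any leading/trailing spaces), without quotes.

After 1 (w): row=0 col=5 char='b'
After 2 (0): row=0 col=0 char='s'
After 3 (h): row=0 col=0 char='s'
After 4 (j): row=1 col=0 char='_'
After 5 (gg): row=0 col=0 char='s'

Answer: six  bird  red  fish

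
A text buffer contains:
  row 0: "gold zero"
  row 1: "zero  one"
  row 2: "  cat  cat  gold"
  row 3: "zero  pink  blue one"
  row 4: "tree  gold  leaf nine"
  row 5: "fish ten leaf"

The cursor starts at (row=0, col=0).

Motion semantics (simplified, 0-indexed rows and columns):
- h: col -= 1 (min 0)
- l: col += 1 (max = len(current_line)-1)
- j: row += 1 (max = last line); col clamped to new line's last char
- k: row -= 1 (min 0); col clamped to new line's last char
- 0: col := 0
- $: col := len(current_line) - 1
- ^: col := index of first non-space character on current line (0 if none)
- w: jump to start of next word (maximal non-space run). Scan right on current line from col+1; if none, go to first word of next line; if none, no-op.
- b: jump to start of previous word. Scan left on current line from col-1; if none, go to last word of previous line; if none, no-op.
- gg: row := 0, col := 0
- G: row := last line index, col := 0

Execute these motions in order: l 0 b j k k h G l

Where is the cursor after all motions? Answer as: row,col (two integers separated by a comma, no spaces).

Answer: 5,1

Derivation:
After 1 (l): row=0 col=1 char='o'
After 2 (0): row=0 col=0 char='g'
After 3 (b): row=0 col=0 char='g'
After 4 (j): row=1 col=0 char='z'
After 5 (k): row=0 col=0 char='g'
After 6 (k): row=0 col=0 char='g'
After 7 (h): row=0 col=0 char='g'
After 8 (G): row=5 col=0 char='f'
After 9 (l): row=5 col=1 char='i'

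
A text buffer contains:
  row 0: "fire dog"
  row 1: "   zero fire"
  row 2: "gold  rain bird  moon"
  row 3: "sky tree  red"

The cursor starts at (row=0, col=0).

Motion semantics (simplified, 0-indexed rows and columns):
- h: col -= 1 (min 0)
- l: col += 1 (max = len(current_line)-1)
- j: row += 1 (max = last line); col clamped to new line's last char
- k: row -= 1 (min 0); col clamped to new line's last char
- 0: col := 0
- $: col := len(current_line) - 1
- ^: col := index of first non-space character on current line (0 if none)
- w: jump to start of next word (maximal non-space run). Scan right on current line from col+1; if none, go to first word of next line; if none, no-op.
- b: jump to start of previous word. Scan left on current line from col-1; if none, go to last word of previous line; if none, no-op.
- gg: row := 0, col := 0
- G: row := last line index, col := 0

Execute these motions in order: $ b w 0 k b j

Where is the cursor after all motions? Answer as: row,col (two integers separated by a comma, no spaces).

After 1 ($): row=0 col=7 char='g'
After 2 (b): row=0 col=5 char='d'
After 3 (w): row=1 col=3 char='z'
After 4 (0): row=1 col=0 char='_'
After 5 (k): row=0 col=0 char='f'
After 6 (b): row=0 col=0 char='f'
After 7 (j): row=1 col=0 char='_'

Answer: 1,0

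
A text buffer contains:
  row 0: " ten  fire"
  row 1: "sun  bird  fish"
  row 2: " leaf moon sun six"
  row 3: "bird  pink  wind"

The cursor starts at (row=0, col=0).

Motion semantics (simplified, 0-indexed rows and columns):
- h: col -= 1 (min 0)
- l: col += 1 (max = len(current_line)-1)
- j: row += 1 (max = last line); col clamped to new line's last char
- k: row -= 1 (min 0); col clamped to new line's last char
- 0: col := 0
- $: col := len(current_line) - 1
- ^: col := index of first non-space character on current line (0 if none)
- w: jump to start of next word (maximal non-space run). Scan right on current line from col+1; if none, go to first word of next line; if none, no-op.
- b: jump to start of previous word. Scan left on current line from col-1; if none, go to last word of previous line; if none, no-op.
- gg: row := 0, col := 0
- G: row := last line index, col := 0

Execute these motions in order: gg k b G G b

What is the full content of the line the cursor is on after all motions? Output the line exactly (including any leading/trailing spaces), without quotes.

After 1 (gg): row=0 col=0 char='_'
After 2 (k): row=0 col=0 char='_'
After 3 (b): row=0 col=0 char='_'
After 4 (G): row=3 col=0 char='b'
After 5 (G): row=3 col=0 char='b'
After 6 (b): row=2 col=15 char='s'

Answer:  leaf moon sun six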